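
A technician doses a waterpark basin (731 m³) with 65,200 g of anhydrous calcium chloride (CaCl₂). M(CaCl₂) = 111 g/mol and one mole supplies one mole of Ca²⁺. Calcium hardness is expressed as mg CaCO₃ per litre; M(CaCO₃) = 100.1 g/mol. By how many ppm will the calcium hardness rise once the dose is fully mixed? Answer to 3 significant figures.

80.4 ppm

Volume: 731 m³ = 731,000 L.
Moles of Ca²⁺: 65,200 g ÷ 111 g/mol = 587.4 mol.
As CaCO₃: 587.4 mol × 100.1 g/mol = 58,800 g.
Rise: 58,800 g / 731,000 L × 1000 = 80.43 mg/L.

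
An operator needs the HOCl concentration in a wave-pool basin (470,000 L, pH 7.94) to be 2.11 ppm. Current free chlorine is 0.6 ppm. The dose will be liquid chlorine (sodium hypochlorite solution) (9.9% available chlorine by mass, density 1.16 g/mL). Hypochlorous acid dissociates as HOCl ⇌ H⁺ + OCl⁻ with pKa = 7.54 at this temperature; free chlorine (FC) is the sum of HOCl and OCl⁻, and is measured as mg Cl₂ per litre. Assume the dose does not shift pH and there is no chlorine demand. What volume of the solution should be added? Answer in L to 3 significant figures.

27.9 L

[OCl⁻]/[HOCl] = 10^(pH − pKa) = 10^(7.94 − 7.54) = 2.512; fraction as HOCl = 1/(1 + 2.512) = 0.2847.
Free chlorine required for 2.11 ppm HOCl: 2.11 / 0.2847 = 7.41 ppm.
FC to add: 7.41 − 0.6 = 6.81 mg/L as Cl₂.
Cl₂ equivalent: 6.81 mg/L × 470,000 L = 3201 g.
Product at 9.9% available Cl: 3201 / 0.099 = 32,330 g.
Volume: 32,330 g ÷ 1.16 g/mL = 27,870 mL.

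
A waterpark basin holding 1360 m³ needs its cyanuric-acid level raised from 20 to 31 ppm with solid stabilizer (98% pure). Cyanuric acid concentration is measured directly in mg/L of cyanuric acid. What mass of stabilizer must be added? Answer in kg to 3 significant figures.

15.3 kg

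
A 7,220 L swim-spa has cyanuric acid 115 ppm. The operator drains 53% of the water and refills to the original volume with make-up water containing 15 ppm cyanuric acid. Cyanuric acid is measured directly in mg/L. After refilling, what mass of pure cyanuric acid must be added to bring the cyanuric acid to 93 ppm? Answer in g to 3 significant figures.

224 g

After draining 53% and refilling: 115 × 0.47 + 15 × 0.53 = 62 ppm.
Deficit to target: 93 − 62 = 31 mg/L.
Mass: 31 mg/L × 7,220 L = 223.8 g cyanuric acid.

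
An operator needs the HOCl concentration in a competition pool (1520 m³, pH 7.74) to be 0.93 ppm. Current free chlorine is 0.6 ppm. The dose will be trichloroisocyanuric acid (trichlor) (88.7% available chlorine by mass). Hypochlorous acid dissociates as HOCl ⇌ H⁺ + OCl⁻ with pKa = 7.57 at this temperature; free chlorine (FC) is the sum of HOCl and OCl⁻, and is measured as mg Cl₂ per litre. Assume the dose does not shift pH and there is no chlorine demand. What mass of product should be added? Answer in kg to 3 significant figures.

2.92 kg

Volume: 1520 m³ = 1,520,000 L.
[OCl⁻]/[HOCl] = 10^(pH − pKa) = 10^(7.74 − 7.57) = 1.479; fraction as HOCl = 1/(1 + 1.479) = 0.4034.
Free chlorine required for 0.93 ppm HOCl: 0.93 / 0.4034 = 2.306 ppm.
FC to add: 2.306 − 0.6 = 1.706 mg/L as Cl₂.
Cl₂ equivalent: 1.706 mg/L × 1,520,000 L = 2592 g.
Product at 88.7% available Cl: 2592 / 0.887 = 2923 g.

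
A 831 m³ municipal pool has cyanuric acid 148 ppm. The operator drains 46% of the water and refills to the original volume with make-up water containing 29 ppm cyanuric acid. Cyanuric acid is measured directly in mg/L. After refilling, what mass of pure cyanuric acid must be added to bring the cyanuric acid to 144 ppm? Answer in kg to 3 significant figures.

Volume: 831 m³ = 831,000 L.
After draining 46% and refilling: 148 × 0.54 + 29 × 0.46 = 93.26 ppm.
Deficit to target: 144 − 93.26 = 50.74 mg/L.
Mass: 50.74 mg/L × 831,000 L = 42,160 g cyanuric acid.

42.2 kg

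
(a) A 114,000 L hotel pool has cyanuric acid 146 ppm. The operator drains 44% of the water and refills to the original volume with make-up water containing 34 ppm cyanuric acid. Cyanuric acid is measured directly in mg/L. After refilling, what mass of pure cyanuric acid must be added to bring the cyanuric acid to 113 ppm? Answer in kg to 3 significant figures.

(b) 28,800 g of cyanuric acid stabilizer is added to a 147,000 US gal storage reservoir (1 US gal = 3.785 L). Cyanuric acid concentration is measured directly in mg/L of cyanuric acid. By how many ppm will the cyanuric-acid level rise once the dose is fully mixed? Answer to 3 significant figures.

(a) After draining 44% and refilling: 146 × 0.56 + 34 × 0.44 = 96.72 ppm.
(a) Deficit to target: 113 − 96.72 = 16.28 mg/L.
(a) Mass: 16.28 mg/L × 114,000 L = 1856 g cyanuric acid.

(b) Volume: 147,000 US gal × 3.785 L/gal = 556,395 L.
(b) Rise: 28,800 g / 556,395 L × 1000 = 51.76 mg/L.

(a) 1.86 kg; (b) 51.8 ppm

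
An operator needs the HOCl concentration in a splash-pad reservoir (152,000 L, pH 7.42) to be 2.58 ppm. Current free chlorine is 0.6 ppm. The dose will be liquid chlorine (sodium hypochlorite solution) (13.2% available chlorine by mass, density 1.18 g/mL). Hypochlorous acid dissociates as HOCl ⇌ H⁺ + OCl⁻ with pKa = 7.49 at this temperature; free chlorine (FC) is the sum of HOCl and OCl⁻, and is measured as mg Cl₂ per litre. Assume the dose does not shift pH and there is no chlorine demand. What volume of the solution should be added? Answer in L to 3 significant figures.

[OCl⁻]/[HOCl] = 10^(pH − pKa) = 10^(7.42 − 7.49) = 0.8511; fraction as HOCl = 1/(1 + 0.8511) = 0.5402.
Free chlorine required for 2.58 ppm HOCl: 2.58 / 0.5402 = 4.776 ppm.
FC to add: 4.776 − 0.6 = 4.176 mg/L as Cl₂.
Cl₂ equivalent: 4.176 mg/L × 152,000 L = 634.7 g.
Product at 13.2% available Cl: 634.7 / 0.132 = 4809 g.
Volume: 4809 g ÷ 1.18 g/mL = 4075 mL.

4.08 L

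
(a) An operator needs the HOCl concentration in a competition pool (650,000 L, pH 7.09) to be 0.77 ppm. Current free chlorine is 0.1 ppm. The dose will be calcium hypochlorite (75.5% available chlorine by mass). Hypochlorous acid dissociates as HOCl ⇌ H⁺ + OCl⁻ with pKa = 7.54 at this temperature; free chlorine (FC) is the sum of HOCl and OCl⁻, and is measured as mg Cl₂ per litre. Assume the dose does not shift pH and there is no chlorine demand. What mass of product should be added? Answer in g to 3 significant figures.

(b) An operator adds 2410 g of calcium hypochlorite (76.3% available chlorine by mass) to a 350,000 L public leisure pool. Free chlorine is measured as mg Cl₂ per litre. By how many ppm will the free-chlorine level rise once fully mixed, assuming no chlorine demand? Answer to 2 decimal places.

(a) [OCl⁻]/[HOCl] = 10^(pH − pKa) = 10^(7.09 − 7.54) = 0.3548; fraction as HOCl = 1/(1 + 0.3548) = 0.7381.
(a) Free chlorine required for 0.77 ppm HOCl: 0.77 / 0.7381 = 1.043 ppm.
(a) FC to add: 1.043 − 0.1 = 0.9432 mg/L as Cl₂.
(a) Cl₂ equivalent: 0.9432 mg/L × 650,000 L = 613.1 g.
(a) Product at 75.5% available Cl: 613.1 / 0.755 = 812 g.

(b) Available chlorine delivered: 2410 g × 0.763 = 1839 g as Cl₂.
(b) Concentration rise: 1839 g / 350,000 L = 5.254 mg/L = 5.25 ppm.

(a) 812 g; (b) 5.25 ppm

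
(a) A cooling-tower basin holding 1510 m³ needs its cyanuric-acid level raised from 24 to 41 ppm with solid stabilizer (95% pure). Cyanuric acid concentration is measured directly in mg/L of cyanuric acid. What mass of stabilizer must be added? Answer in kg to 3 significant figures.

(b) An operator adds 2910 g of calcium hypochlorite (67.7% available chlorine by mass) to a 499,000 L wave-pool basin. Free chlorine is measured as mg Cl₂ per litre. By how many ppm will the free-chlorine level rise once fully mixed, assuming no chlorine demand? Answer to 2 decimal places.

(a) 27.0 kg; (b) 3.95 ppm

(a) Volume: 1510 m³ = 1,510,000 L.
(a) CYA to add: (41 − 24) = 17 mg/L × 1,510,000 L = 25,670 g cyanuric acid.
(a) At 95% purity: 25,670 / 0.95 = 27,020 g product.

(b) Available chlorine delivered: 2910 g × 0.677 = 1970 g as Cl₂.
(b) Concentration rise: 1970 g / 499,000 L = 3.948 mg/L = 3.95 ppm.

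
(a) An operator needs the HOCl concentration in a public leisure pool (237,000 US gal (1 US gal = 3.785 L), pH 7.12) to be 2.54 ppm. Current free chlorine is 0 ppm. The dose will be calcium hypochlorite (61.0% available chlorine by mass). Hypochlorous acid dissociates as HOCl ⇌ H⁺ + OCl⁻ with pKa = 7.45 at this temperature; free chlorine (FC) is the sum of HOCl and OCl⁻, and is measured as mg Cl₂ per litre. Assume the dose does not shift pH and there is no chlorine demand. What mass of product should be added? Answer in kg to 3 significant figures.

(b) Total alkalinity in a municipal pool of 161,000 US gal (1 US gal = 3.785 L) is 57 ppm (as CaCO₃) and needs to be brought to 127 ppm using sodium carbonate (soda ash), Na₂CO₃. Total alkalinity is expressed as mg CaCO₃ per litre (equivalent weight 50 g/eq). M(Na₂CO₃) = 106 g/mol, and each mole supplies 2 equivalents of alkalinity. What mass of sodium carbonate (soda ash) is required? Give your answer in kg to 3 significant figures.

(a) 5.48 kg; (b) 45.2 kg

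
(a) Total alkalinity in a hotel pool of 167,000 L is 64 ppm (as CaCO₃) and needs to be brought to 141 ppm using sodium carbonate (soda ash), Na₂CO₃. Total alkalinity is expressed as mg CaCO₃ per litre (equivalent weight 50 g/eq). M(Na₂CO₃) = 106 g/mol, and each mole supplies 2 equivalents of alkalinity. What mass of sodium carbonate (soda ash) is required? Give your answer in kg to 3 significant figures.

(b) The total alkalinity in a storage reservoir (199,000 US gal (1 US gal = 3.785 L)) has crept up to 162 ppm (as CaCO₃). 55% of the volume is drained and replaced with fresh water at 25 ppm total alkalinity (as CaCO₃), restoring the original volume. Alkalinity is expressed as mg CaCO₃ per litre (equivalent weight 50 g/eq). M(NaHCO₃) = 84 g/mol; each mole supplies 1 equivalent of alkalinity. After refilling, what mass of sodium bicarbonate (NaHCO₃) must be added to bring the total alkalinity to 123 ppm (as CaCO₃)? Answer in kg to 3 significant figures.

(a) 13.6 kg; (b) 46.0 kg

(a) Alkalinity to add: (141 − 64) = 77 mg/L as CaCO₃ × 167,000 L = 12,860 g as CaCO₃.
(a) Equivalents: 12,860 g ÷ 50 g/eq = 257.2 eq.
(a) Each mole of Na₂CO₃ supplies 2 eq, so 257.2 / 2 = 128.6 mol.
(a) Mass: 128.6 mol × 106 g/mol = 13,630 g.

(b) Volume: 199,000 US gal × 3.785 L/gal = 753,215 L.
(b) After draining 55% and refilling: 162 × 0.45 + 25 × 0.55 = 86.65 ppm.
(b) Deficit to target: 123 − 86.65 = 36.35 mg/L.
(b) As CaCO₃: 36.35 mg/L × 753,215 L = 27,380 g; ÷ 50 g/eq ÷ 1 = 547.6 mol NaHCO₃.
(b) Mass: 547.6 × 84 = 46,000 g.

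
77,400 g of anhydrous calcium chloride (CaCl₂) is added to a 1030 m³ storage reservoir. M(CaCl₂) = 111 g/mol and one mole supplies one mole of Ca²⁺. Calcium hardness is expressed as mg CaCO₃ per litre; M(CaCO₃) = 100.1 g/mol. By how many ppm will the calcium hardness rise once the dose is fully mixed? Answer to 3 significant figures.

67.8 ppm

Volume: 1030 m³ = 1,030,000 L.
Moles of Ca²⁺: 77,400 g ÷ 111 g/mol = 697.3 mol.
As CaCO₃: 697.3 mol × 100.1 g/mol = 69,800 g.
Rise: 69,800 g / 1,030,000 L × 1000 = 67.77 mg/L.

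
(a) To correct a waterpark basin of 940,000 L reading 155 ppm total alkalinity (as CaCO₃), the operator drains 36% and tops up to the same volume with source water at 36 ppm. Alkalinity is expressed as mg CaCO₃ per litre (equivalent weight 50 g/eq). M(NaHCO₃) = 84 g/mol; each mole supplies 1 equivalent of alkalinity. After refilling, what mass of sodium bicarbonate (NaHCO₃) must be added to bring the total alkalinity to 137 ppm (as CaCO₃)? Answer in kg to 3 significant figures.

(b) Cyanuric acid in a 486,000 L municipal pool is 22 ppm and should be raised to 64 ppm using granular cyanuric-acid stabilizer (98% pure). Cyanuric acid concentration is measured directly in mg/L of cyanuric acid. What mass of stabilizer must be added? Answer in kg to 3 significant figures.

(a) After draining 36% and refilling: 155 × 0.64 + 36 × 0.36 = 112.16 ppm.
(a) Deficit to target: 137 − 112.16 = 24.84 mg/L.
(a) As CaCO₃: 24.84 mg/L × 940,000 L = 23,350 g; ÷ 50 g/eq ÷ 1 = 467 mol NaHCO₃.
(a) Mass: 467 × 84 = 39,230 g.

(b) CYA to add: (64 − 22) = 42 mg/L × 486,000 L = 20,410 g cyanuric acid.
(b) At 98% purity: 20,410 / 0.98 = 20,830 g product.

(a) 39.2 kg; (b) 20.8 kg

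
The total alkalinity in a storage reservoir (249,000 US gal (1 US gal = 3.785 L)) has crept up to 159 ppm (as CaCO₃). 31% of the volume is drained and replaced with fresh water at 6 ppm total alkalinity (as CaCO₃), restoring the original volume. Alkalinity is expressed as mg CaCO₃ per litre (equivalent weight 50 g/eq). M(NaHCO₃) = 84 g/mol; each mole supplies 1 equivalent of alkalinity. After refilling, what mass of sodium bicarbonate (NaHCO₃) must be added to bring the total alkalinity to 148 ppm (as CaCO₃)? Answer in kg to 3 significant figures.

57.7 kg

Volume: 249,000 US gal × 3.785 L/gal = 942,465 L.
After draining 31% and refilling: 159 × 0.69 + 6 × 0.31 = 111.57 ppm.
Deficit to target: 148 − 111.57 = 36.43 mg/L.
As CaCO₃: 36.43 mg/L × 942,465 L = 34,330 g; ÷ 50 g/eq ÷ 1 = 686.7 mol NaHCO₃.
Mass: 686.7 × 84 = 57,680 g.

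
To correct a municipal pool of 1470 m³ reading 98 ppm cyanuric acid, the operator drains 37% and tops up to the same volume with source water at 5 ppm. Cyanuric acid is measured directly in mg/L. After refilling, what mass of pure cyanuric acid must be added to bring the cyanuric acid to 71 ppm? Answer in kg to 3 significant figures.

Volume: 1470 m³ = 1,470,000 L.
After draining 37% and refilling: 98 × 0.63 + 5 × 0.37 = 63.59 ppm.
Deficit to target: 71 − 63.59 = 7.41 mg/L.
Mass: 7.41 mg/L × 1,470,000 L = 10,890 g cyanuric acid.

10.9 kg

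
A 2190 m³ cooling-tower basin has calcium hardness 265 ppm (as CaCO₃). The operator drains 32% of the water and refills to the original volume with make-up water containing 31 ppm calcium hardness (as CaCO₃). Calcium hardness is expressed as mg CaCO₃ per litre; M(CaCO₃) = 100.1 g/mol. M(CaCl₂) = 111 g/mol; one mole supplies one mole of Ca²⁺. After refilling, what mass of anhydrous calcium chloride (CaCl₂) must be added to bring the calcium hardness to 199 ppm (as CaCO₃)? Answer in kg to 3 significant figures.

21.6 kg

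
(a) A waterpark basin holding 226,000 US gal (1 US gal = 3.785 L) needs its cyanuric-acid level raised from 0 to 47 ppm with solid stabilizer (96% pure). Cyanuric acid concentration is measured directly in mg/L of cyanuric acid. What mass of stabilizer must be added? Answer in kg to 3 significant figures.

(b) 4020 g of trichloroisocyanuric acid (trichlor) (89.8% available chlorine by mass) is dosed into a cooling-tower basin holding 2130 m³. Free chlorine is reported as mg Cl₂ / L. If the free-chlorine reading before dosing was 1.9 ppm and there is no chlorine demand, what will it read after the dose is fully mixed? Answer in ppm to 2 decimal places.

(a) Volume: 226,000 US gal × 3.785 L/gal = 855,410 L.
(a) CYA to add: (47 − 0) = 47 mg/L × 855,410 L = 40,200 g cyanuric acid.
(a) At 96% purity: 40,200 / 0.96 = 41,880 g product.

(b) Volume: 2130 m³ = 2,130,000 L.
(b) Available chlorine delivered: 4020 g × 0.898 = 3610 g as Cl₂.
(b) Concentration rise: 3610 g / 2,130,000 L = 1.695 mg/L = 1.69 ppm.
(b) Final FC: 1.9 + 1.69 = 3.59 ppm.

(a) 41.9 kg; (b) 3.59 ppm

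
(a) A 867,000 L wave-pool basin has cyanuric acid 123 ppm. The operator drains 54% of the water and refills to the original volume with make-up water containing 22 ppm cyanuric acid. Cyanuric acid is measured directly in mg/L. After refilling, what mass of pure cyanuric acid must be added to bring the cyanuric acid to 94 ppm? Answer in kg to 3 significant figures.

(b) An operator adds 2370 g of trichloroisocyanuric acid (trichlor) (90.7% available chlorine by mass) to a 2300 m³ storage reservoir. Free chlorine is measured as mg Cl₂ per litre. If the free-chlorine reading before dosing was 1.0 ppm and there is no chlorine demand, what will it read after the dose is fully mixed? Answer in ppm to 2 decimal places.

(a) 22.1 kg; (b) 1.93 ppm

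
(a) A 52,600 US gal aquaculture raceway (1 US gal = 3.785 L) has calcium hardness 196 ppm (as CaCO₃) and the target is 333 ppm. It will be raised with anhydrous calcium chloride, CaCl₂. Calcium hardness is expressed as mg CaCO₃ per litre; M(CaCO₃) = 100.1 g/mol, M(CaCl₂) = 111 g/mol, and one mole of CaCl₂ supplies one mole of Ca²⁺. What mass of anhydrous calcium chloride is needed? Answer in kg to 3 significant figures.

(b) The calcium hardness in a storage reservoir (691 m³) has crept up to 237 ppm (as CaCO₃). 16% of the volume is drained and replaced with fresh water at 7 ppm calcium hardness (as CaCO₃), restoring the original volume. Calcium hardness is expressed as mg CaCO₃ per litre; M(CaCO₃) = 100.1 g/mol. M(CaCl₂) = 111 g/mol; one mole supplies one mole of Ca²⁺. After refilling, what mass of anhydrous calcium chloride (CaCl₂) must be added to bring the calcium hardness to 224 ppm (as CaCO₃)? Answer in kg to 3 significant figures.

(a) 30.2 kg; (b) 18.2 kg

(a) Volume: 52,600 US gal × 3.785 L/gal = 199,091 L.
(a) Hardness to add: (333 − 196) = 137 mg/L as CaCO₃ × 199,091 L = 27,280 g as CaCO₃.
(a) Moles of Ca²⁺ (1 mol Ca²⁺ ≡ 1 mol CaCO₃): 27,280 / 100.1 g/mol = 272.5 mol.
(a) Mass of CaCl₂: 272.5 × 111 = 30,250 g.

(b) Volume: 691 m³ = 691,000 L.
(b) After draining 16% and refilling: 237 × 0.84 + 7 × 0.16 = 200.2 ppm.
(b) Deficit to target: 224 − 200.2 = 23.8 mg/L.
(b) As CaCO₃: 23.8 mg/L × 691,000 L = 16,450 g; ÷ 100.1 = 164.3 mol Ca²⁺.
(b) Mass: 164.3 × 111 = 18,240 g.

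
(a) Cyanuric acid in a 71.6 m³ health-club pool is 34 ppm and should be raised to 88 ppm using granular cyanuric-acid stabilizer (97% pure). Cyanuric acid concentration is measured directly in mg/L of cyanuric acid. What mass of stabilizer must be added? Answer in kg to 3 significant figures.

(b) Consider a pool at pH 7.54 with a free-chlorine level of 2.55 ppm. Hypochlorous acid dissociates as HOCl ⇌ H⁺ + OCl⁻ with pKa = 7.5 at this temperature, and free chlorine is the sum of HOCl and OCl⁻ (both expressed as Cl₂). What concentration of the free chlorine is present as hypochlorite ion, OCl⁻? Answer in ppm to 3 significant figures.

(a) Volume: 71.6 m³ = 71,600 L.
(a) CYA to add: (88 − 34) = 54 mg/L × 71,600 L = 3866 g cyanuric acid.
(a) At 97% purity: 3866 / 0.97 = 3986 g product.

(b) [OCl⁻]/[HOCl] = 10^(pH − pKa) = 10^(7.54 − 7.5) = 10^0.04 = 1.096.
(b) Fraction as HOCl = 1 / (1 + 1.096) = 0.477.
(b) OCl⁻ = (1 − 0.477) × 2.55 ppm = 1.334 ppm.

(a) 3.99 kg; (b) 1.33 ppm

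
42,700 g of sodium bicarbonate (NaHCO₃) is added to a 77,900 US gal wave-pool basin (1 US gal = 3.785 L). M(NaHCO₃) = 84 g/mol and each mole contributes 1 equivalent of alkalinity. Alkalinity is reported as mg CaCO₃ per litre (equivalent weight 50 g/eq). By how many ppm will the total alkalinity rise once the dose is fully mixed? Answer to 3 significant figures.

86.2 ppm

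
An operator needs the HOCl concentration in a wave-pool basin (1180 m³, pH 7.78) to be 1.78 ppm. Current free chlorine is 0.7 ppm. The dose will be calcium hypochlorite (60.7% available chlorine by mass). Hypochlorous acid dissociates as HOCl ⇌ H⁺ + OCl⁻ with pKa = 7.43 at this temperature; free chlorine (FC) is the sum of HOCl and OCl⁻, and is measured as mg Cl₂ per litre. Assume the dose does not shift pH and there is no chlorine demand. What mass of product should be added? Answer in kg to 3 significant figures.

9.85 kg

Volume: 1180 m³ = 1,180,000 L.
[OCl⁻]/[HOCl] = 10^(pH − pKa) = 10^(7.78 − 7.43) = 2.239; fraction as HOCl = 1/(1 + 2.239) = 0.3088.
Free chlorine required for 1.78 ppm HOCl: 1.78 / 0.3088 = 5.765 ppm.
FC to add: 5.765 − 0.7 = 5.065 mg/L as Cl₂.
Cl₂ equivalent: 5.065 mg/L × 1,180,000 L = 5977 g.
Product at 60.7% available Cl: 5977 / 0.607 = 9846 g.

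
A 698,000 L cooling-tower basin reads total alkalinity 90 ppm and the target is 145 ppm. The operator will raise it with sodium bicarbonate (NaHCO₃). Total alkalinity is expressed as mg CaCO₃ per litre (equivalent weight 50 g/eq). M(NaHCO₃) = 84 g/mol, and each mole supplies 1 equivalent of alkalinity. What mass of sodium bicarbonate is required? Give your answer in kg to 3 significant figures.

Alkalinity to add: (145 − 90) = 55 mg/L as CaCO₃ × 698,000 L = 38,390 g as CaCO₃.
Equivalents: 38,390 g ÷ 50 g/eq = 767.8 eq.
NaHCO₃ supplies 1 eq per mole → 767.8 mol.
Mass: 767.8 mol × 84 g/mol = 64,500 g.

64.5 kg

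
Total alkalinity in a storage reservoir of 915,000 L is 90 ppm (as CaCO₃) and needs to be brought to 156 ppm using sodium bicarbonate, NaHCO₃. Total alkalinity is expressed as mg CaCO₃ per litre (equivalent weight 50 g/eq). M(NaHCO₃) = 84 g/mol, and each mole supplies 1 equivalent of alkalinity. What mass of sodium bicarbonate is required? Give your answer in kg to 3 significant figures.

101 kg

Alkalinity to add: (156 − 90) = 66 mg/L as CaCO₃ × 915,000 L = 60,390 g as CaCO₃.
Equivalents: 60,390 g ÷ 50 g/eq = 1208 eq.
NaHCO₃ supplies 1 eq per mole → 1208 mol.
Mass: 1208 mol × 84 g/mol = 101,500 g.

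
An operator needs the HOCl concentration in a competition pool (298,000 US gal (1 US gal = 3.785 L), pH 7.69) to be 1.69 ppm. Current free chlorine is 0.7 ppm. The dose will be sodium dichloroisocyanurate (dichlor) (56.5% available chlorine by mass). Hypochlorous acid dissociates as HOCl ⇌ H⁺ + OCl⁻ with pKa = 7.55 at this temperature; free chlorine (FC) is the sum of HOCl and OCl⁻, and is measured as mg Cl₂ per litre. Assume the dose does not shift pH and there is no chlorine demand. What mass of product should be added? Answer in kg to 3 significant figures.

Volume: 298,000 US gal × 3.785 L/gal = 1,127,930 L.
[OCl⁻]/[HOCl] = 10^(pH − pKa) = 10^(7.69 − 7.55) = 1.38; fraction as HOCl = 1/(1 + 1.38) = 0.4201.
Free chlorine required for 1.69 ppm HOCl: 1.69 / 0.4201 = 4.023 ppm.
FC to add: 4.023 − 0.7 = 3.323 mg/L as Cl₂.
Cl₂ equivalent: 3.323 mg/L × 1,127,930 L = 3748 g.
Product at 56.5% available Cl: 3748 / 0.565 = 6634 g.

6.63 kg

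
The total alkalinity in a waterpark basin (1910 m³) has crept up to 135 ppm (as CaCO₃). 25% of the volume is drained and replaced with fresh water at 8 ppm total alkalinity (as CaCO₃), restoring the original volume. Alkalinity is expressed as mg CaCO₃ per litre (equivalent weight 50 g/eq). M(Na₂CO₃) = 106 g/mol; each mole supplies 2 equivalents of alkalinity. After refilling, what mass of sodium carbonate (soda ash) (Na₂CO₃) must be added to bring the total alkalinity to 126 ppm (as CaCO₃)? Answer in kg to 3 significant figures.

46.1 kg

Volume: 1910 m³ = 1,910,000 L.
After draining 25% and refilling: 135 × 0.75 + 8 × 0.25 = 103.25 ppm.
Deficit to target: 126 − 103.25 = 22.75 mg/L.
As CaCO₃: 22.75 mg/L × 1,910,000 L = 43,450 g; ÷ 50 g/eq ÷ 2 = 434.5 mol Na₂CO₃.
Mass: 434.5 × 106 = 46,060 g.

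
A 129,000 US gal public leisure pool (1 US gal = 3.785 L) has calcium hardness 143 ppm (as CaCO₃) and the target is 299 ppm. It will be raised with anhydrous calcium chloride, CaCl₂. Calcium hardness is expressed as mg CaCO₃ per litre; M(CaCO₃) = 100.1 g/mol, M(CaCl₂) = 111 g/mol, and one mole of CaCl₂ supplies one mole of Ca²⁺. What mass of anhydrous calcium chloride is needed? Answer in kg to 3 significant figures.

84.5 kg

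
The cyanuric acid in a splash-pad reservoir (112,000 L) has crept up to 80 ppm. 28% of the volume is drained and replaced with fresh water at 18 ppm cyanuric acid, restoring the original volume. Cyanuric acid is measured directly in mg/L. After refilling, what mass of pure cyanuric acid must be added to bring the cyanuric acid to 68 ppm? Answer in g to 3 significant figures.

After draining 28% and refilling: 80 × 0.72 + 18 × 0.28 = 62.64 ppm.
Deficit to target: 68 − 62.64 = 5.36 mg/L.
Mass: 5.36 mg/L × 112,000 L = 600.3 g cyanuric acid.

600 g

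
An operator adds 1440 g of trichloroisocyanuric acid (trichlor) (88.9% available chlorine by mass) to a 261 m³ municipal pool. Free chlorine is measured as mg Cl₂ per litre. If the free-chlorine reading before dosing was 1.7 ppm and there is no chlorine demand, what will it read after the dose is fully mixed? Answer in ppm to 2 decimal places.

Volume: 261 m³ = 261,000 L.
Available chlorine delivered: 1440 g × 0.889 = 1280 g as Cl₂.
Concentration rise: 1280 g / 261,000 L = 4.905 mg/L = 4.90 ppm.
Final FC: 1.7 + 4.90 = 6.60 ppm.

6.60 ppm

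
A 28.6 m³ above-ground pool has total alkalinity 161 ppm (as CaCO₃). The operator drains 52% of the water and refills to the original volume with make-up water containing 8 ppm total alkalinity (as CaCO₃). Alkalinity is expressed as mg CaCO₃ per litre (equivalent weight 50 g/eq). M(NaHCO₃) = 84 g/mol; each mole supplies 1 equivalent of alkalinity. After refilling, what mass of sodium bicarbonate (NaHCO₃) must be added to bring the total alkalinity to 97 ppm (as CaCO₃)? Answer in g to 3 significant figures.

748 g

Volume: 28.6 m³ = 28,600 L.
After draining 52% and refilling: 161 × 0.48 + 8 × 0.52 = 81.44 ppm.
Deficit to target: 97 − 81.44 = 15.56 mg/L.
As CaCO₃: 15.56 mg/L × 28,600 L = 445 g; ÷ 50 g/eq ÷ 1 = 8.9 mol NaHCO₃.
Mass: 8.9 × 84 = 747.6 g.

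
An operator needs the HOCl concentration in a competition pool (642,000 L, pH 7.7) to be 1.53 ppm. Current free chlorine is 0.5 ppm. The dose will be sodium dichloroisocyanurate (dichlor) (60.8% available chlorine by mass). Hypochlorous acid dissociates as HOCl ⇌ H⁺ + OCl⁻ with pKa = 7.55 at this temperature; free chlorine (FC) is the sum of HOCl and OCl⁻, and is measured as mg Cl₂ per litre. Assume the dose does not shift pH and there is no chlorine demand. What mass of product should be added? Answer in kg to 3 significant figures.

[OCl⁻]/[HOCl] = 10^(pH − pKa) = 10^(7.7 − 7.55) = 1.413; fraction as HOCl = 1/(1 + 1.413) = 0.4145.
Free chlorine required for 1.53 ppm HOCl: 1.53 / 0.4145 = 3.691 ppm.
FC to add: 3.691 − 0.5 = 3.191 mg/L as Cl₂.
Cl₂ equivalent: 3.191 mg/L × 642,000 L = 2049 g.
Product at 60.8% available Cl: 2049 / 0.608 = 3370 g.

3.37 kg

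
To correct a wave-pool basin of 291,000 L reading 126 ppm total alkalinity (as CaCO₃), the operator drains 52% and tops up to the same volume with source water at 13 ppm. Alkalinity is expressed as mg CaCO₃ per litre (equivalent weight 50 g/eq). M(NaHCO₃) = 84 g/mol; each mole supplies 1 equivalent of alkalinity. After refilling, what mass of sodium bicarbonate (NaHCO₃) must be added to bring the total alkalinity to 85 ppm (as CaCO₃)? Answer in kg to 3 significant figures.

After draining 52% and refilling: 126 × 0.48 + 13 × 0.52 = 67.24 ppm.
Deficit to target: 85 − 67.24 = 17.76 mg/L.
As CaCO₃: 17.76 mg/L × 291,000 L = 5168 g; ÷ 50 g/eq ÷ 1 = 103.4 mol NaHCO₃.
Mass: 103.4 × 84 = 8683 g.

8.68 kg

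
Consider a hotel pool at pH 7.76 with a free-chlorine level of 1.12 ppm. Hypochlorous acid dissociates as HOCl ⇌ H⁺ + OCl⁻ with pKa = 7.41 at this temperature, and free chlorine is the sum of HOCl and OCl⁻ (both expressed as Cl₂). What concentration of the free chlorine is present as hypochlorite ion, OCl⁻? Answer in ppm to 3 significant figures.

[OCl⁻]/[HOCl] = 10^(pH − pKa) = 10^(7.76 − 7.41) = 10^0.35 = 2.239.
Fraction as HOCl = 1 / (1 + 2.239) = 0.3088.
OCl⁻ = (1 − 0.3088) × 1.12 ppm = 0.7742 ppm.

0.774 ppm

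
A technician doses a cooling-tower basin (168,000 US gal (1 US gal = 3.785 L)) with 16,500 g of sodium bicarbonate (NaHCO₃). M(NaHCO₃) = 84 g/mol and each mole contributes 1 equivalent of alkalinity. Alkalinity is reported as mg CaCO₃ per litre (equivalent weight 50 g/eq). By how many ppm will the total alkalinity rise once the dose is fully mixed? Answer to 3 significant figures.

15.4 ppm

Volume: 168,000 US gal × 3.785 L/gal = 635,880 L.
Moles of NaHCO₃: 16,500 g ÷ 84 g/mol = 196.4 mol → 196.4 eq of alkalinity.
As CaCO₃: 196.4 eq × 50 g/eq = 9821 g.
Rise: 9821 g / 635,880 L × 1000 = 15.45 mg/L.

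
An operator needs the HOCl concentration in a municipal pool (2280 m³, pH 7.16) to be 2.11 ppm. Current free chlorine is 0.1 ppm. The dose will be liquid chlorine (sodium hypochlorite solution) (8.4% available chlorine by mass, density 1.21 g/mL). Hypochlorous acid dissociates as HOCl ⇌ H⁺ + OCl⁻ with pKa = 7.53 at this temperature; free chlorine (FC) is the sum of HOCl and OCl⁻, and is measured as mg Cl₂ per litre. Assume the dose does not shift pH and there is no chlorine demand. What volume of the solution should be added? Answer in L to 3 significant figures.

65.3 L

Volume: 2280 m³ = 2,280,000 L.
[OCl⁻]/[HOCl] = 10^(pH − pKa) = 10^(7.16 − 7.53) = 0.4266; fraction as HOCl = 1/(1 + 0.4266) = 0.701.
Free chlorine required for 2.11 ppm HOCl: 2.11 / 0.701 = 3.01 ppm.
FC to add: 3.01 − 0.1 = 2.91 mg/L as Cl₂.
Cl₂ equivalent: 2.91 mg/L × 2,280,000 L = 6635 g.
Product at 8.4% available Cl: 6635 / 0.084 = 78,990 g.
Volume: 78,990 g ÷ 1.21 g/mL = 65,280 mL.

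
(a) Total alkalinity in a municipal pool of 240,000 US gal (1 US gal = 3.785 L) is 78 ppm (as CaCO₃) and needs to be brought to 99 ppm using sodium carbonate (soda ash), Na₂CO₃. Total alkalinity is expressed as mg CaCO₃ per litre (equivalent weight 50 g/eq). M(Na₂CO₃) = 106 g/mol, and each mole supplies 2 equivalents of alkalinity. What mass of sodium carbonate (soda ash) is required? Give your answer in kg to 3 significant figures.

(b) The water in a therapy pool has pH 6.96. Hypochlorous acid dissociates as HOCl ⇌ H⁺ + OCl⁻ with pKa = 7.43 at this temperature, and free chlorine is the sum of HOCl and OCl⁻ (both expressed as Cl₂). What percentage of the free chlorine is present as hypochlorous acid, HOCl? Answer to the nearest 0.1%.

(a) 20.2 kg; (b) 74.7%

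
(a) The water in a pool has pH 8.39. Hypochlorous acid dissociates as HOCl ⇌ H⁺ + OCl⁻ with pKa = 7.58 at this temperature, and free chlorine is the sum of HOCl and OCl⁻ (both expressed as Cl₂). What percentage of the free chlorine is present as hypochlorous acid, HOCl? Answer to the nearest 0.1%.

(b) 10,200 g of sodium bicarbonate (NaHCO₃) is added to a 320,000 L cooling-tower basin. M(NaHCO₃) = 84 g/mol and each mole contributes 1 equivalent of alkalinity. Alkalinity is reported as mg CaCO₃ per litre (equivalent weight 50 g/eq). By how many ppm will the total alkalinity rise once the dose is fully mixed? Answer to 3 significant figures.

(a) [OCl⁻]/[HOCl] = 10^(pH − pKa) = 10^(8.39 − 7.58) = 10^0.81 = 6.457.
(a) Fraction as HOCl = 1 / (1 + 6.457) = 0.1341.

(b) Moles of NaHCO₃: 10,200 g ÷ 84 g/mol = 121.4 mol → 121.4 eq of alkalinity.
(b) As CaCO₃: 121.4 eq × 50 g/eq = 6071 g.
(b) Rise: 6071 g / 320,000 L × 1000 = 18.97 mg/L.

(a) 13.4%; (b) 19.0 ppm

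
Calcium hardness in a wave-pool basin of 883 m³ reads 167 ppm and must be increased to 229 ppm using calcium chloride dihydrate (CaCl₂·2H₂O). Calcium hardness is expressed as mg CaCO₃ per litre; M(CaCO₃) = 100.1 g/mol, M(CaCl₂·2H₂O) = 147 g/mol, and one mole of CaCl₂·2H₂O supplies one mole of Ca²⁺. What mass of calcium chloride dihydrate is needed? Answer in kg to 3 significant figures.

Volume: 883 m³ = 883,000 L.
Hardness to add: (229 − 167) = 62 mg/L as CaCO₃ × 883,000 L = 54,750 g as CaCO₃.
Moles of Ca²⁺ (1 mol Ca²⁺ ≡ 1 mol CaCO₃): 54,750 / 100.1 g/mol = 546.9 mol.
Mass of CaCl₂·2H₂O: 546.9 × 147 = 80,400 g.

80.4 kg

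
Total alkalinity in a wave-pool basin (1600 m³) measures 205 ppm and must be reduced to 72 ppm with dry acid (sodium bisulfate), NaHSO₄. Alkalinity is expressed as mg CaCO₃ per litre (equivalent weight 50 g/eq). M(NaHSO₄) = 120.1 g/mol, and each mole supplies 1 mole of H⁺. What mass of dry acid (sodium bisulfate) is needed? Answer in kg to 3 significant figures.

Volume: 1600 m³ = 1,600,000 L.
Alkalinity to neutralize: (205 − 72) = 133 mg/L as CaCO₃ × 1,600,000 L = 212,800 g as CaCO₃.
Equivalents of H⁺ required: 212,800 ÷ 50 g/eq = 4256 eq = 4256 mol NaHSO₄.
Mass of NaHSO₄: 4256 × 120.1 = 511,100 g.

511 kg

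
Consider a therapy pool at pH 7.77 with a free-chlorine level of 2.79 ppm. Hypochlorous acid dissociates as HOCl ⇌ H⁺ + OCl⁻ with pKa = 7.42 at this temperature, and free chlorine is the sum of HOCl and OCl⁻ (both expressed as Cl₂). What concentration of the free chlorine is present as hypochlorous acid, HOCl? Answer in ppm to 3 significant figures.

0.861 ppm

[OCl⁻]/[HOCl] = 10^(pH − pKa) = 10^(7.77 − 7.42) = 10^0.35 = 2.239.
Fraction as HOCl = 1 / (1 + 2.239) = 0.3088.
HOCl = 0.3088 × 2.79 ppm = 0.8615 ppm.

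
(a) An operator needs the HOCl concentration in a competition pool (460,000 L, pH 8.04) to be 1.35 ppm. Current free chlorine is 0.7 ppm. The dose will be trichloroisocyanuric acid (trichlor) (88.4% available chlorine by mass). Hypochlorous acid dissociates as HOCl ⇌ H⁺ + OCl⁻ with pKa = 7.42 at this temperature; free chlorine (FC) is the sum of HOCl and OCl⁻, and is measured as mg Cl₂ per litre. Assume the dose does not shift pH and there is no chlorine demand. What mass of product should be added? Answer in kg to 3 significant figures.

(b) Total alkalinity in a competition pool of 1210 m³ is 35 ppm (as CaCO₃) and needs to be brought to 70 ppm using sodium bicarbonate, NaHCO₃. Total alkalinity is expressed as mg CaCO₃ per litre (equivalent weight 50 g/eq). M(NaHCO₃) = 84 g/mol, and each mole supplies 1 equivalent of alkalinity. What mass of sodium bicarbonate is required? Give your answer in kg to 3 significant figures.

(a) 3.27 kg; (b) 71.1 kg

(a) [OCl⁻]/[HOCl] = 10^(pH − pKa) = 10^(8.04 − 7.42) = 4.169; fraction as HOCl = 1/(1 + 4.169) = 0.1935.
(a) Free chlorine required for 1.35 ppm HOCl: 1.35 / 0.1935 = 6.978 ppm.
(a) FC to add: 6.978 − 0.7 = 6.278 mg/L as Cl₂.
(a) Cl₂ equivalent: 6.278 mg/L × 460,000 L = 2888 g.
(a) Product at 88.4% available Cl: 2888 / 0.884 = 3267 g.

(b) Volume: 1210 m³ = 1,210,000 L.
(b) Alkalinity to add: (70 − 35) = 35 mg/L as CaCO₃ × 1,210,000 L = 42,350 g as CaCO₃.
(b) Equivalents: 42,350 g ÷ 50 g/eq = 847 eq.
(b) NaHCO₃ supplies 1 eq per mole → 847 mol.
(b) Mass: 847 mol × 84 g/mol = 71,150 g.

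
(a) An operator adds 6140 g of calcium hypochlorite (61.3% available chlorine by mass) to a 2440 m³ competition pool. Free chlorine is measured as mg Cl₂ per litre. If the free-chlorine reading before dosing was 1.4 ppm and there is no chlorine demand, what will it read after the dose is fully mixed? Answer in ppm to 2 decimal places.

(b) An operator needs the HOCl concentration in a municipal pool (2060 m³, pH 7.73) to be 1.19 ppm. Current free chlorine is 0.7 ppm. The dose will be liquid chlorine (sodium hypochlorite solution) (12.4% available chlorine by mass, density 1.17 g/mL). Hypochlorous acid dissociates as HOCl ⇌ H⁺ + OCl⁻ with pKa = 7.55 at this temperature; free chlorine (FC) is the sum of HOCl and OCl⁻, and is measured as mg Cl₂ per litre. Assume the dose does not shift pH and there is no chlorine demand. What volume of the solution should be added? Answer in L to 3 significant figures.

(a) 2.94 ppm; (b) 32.5 L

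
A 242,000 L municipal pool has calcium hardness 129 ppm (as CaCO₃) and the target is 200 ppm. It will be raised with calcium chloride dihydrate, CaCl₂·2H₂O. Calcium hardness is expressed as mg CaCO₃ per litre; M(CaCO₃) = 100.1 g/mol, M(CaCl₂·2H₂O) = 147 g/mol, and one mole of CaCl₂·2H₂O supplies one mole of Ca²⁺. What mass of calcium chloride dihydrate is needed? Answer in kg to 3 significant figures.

25.2 kg

Hardness to add: (200 − 129) = 71 mg/L as CaCO₃ × 242,000 L = 17,180 g as CaCO₃.
Moles of Ca²⁺ (1 mol Ca²⁺ ≡ 1 mol CaCO₃): 17,180 / 100.1 g/mol = 171.6 mol.
Mass of CaCl₂·2H₂O: 171.6 × 147 = 25,230 g.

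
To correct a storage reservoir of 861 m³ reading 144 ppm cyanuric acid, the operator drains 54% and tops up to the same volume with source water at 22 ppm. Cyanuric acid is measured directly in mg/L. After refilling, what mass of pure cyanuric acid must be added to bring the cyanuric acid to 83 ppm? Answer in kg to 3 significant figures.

4.20 kg

Volume: 861 m³ = 861,000 L.
After draining 54% and refilling: 144 × 0.46 + 22 × 0.54 = 78.12 ppm.
Deficit to target: 83 − 78.12 = 4.88 mg/L.
Mass: 4.88 mg/L × 861,000 L = 4202 g cyanuric acid.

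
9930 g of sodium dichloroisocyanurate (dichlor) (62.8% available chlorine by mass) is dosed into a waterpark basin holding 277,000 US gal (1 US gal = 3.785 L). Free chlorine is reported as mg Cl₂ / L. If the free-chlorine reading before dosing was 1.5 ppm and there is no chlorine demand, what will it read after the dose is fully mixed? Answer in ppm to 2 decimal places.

Volume: 277,000 US gal × 3.785 L/gal = 1,048,445 L.
Available chlorine delivered: 9930 g × 0.628 = 6236 g as Cl₂.
Concentration rise: 6236 g / 1,048,445 L = 5.948 mg/L = 5.95 ppm.
Final FC: 1.5 + 5.95 = 7.45 ppm.

7.45 ppm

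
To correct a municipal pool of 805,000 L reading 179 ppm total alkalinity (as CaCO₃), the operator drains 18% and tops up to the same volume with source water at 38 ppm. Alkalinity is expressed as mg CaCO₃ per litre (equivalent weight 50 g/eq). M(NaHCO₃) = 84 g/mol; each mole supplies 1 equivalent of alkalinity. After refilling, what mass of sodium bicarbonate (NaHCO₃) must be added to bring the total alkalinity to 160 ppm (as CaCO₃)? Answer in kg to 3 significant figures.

After draining 18% and refilling: 179 × 0.82 + 38 × 0.18 = 153.62 ppm.
Deficit to target: 160 − 153.62 = 6.38 mg/L.
As CaCO₃: 6.38 mg/L × 805,000 L = 5136 g; ÷ 50 g/eq ÷ 1 = 102.7 mol NaHCO₃.
Mass: 102.7 × 84 = 8628 g.

8.63 kg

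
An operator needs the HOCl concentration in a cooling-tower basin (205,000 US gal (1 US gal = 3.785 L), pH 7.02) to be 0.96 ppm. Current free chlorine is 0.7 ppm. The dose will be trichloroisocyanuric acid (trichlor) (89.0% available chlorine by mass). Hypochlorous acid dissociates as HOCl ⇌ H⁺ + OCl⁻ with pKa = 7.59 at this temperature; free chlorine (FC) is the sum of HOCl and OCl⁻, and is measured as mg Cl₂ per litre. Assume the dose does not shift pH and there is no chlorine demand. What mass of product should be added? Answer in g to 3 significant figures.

452 g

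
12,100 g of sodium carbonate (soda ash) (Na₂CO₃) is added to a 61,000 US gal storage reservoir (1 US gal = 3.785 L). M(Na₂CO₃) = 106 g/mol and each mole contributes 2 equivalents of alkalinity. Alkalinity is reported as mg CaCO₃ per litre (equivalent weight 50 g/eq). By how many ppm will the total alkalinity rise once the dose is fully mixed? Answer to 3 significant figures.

49.4 ppm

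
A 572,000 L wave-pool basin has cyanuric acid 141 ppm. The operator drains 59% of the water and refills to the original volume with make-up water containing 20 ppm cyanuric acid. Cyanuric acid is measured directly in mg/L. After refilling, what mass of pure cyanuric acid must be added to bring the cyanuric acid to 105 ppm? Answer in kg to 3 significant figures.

20.2 kg

After draining 59% and refilling: 141 × 0.41 + 20 × 0.59 = 69.61 ppm.
Deficit to target: 105 − 69.61 = 35.39 mg/L.
Mass: 35.39 mg/L × 572,000 L = 20,240 g cyanuric acid.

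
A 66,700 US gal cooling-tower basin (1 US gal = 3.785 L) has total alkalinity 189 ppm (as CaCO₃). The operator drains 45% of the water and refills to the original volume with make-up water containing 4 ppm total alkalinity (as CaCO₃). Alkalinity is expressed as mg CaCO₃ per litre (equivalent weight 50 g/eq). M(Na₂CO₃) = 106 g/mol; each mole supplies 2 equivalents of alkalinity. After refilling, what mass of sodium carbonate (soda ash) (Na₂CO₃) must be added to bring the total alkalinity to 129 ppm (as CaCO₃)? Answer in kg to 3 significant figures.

6.22 kg

Volume: 66,700 US gal × 3.785 L/gal = 252,460 L.
After draining 45% and refilling: 189 × 0.55 + 4 × 0.45 = 105.75 ppm.
Deficit to target: 129 − 105.75 = 23.25 mg/L.
As CaCO₃: 23.25 mg/L × 252,460 L = 5870 g; ÷ 50 g/eq ÷ 2 = 58.7 mol Na₂CO₃.
Mass: 58.7 × 106 = 6222 g.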